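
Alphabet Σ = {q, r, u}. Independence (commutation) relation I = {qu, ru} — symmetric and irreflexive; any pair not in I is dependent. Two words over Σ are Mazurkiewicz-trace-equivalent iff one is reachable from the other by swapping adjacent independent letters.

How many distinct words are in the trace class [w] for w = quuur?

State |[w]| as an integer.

10

#0=q has no predecessor
#1=u has no predecessor
#2=u depends on [1:u]
#3=u depends on [2:u]
#4=r depends on [0:q]
sources: [0:q, 1:u]
N(rest) = Σ N(rest − s) over sources s of rest; N(one piece) = 1:
  size 1 → [3]=1  [4]=1
  size 2 → [0,4]=1  [2,3]=1  [3,4]=2
  size 3 → [0,3,4]=3  [1,2,3]=1  [2,3,4]=3
  first=0(q) contributes 4
  first=1(u) contributes 6
|[w]| = 10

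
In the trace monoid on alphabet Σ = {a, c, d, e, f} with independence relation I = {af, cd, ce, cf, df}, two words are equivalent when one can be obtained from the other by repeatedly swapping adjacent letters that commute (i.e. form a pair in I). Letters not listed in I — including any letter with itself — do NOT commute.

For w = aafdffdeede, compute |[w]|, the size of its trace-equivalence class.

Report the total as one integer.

35

0(a) covers ∅
1(a) covers 0:a
2(f) covers ∅
3(d) covers 1:a
4(f) covers 2:f
5(f) covers 4:f
6(d) covers 3:d
7(e) covers 5:f, 6:d
8(e) covers 7:e
9(d) covers 8:e
10(e) covers 9:d
floor of heap: 0:a, 2:f
completions by unplaced set U, small U first (add the entries for U minus each lowest piece of U):
  |U|=1: {10}:1
  |U|=2: {9,10}:1
  |U|=3: {8,9,10}:1
  |U|=4: {7,8,9,10}:1
  |U|=5: {5,7,8,9,10}:1  {6,7,8,9,10}:1
  |U|=6: {3,6,7,8,9,10}:1  {4,5,7,8,9,10}:1  {5,6,7,8,9,10}:2
  |U|=7: {1,3,6,7,8,9,10}:1  {2,4,5,7,8,9,10}:1  {3,5,6,7,8,9,10}:3  {4,5,6,7,8,9,10}:3
  |U|=8: {0,1,3,6,7,8,9,10}:1  {1,3,5,6,7,8,9,10}:4  {2,4,5,6,7,8,9,10}:4  {3,4,5,6,7,8,9,10}:6
  |U|=9: {0,1,3,5,6,7,8,9,10}:5  {1,3,4,5,6,7,8,9,10}:10  {2,3,4,5,6,7,8,9,10}:10
  start at 0(a): 20
  start at 2(f): 15
sum over floor = 35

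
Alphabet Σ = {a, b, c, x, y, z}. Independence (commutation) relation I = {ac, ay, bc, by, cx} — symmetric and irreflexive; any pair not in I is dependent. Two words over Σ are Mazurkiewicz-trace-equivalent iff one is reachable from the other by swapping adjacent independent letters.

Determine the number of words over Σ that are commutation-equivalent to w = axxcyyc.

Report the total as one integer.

4

piece 0:a — minimal
piece 1:x rests on {0:a}
piece 2:x rests on {1:x}
piece 3:c — minimal
piece 4:y rests on {2:x, 3:c}
piece 5:y rests on {4:y}
piece 6:c rests on {5:y}
minimal pieces: {0:a, 3:c}
ways to finish when only these pieces remain (= sum over removing one remaining piece with nothing left below it):
  1 left: {6}→1
  2 left: {5,6}→1
  3 left: {4,5,6}→1
  4 left: {2,4,5,6}→1  {3,4,5,6}→1
  5 left: {1,2,4,5,6}→1  {2,3,4,5,6}→2
  placing 0:a first → 3 extensions
  placing 3:c first → 1 extensions
total linear extensions = 4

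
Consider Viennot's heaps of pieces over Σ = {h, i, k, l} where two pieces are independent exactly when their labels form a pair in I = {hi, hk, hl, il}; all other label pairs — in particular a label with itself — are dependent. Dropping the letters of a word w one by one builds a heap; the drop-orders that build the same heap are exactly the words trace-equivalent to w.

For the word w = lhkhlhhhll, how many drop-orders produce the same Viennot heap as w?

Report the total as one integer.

252

#0=l has no predecessor
#1=h has no predecessor
#2=k depends on [0:l]
#3=h depends on [1:h]
#4=l depends on [2:k]
#5=h depends on [3:h]
#6=h depends on [5:h]
#7=h depends on [6:h]
#8=l depends on [4:l]
#9=l depends on [8:l]
sources: [0:l, 1:h]
N(rest) = Σ N(rest − s) over sources s of rest; N(one piece) = 1:
  size 1 → [7]=1  [9]=1
  size 2 → [6,7]=1  [7,9]=2  [8,9]=1
  size 3 → [4,8,9]=1  [5,6,7]=1  [6,7,9]=3  [7,8,9]=3
  size 4 → [2,4,8,9]=1  [3,5,6,7]=1  [4,7,8,9]=4  [5,6,7,9]=4  [6,7,8,9]=6
  size 5 → [0,2,4,8,9]=1  [1,3,5,6,7]=1  [2,4,7,8,9]=5  [3,5,6,7,9]=5  [4,6,7,8,9]=10  [5,6,7,8,9]=10
  size 6 → [0,2,4,7,8,9]=6  [1,3,5,6,7,9]=6  [2,4,6,7,8,9]=15  [3,5,6,7,8,9]=15  [4,5,6,7,8,9]=20
  size 7 → [0,2,4,6,7,8,9]=21  [1,3,5,6,7,8,9]=21  [2,4,5,6,7,8,9]=35  [3,4,5,6,7,8,9]=35
  size 8 → [0,2,4,5,6,7,8,9]=56  [1,3,4,5,6,7,8,9]=56  [2,3,4,5,6,7,8,9]=70
  first=0(l) contributes 126
  first=1(h) contributes 126
|[w]| = 252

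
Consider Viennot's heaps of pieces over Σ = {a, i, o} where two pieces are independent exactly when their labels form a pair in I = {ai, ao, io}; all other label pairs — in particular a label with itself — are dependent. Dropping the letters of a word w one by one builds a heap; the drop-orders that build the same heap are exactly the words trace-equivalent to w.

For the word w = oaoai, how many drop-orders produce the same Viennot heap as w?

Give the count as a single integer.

30

piece 0:o — minimal
piece 1:a — minimal
piece 2:o rests on {0:o}
piece 3:a rests on {1:a}
piece 4:i — minimal
minimal pieces: {0:o, 1:a, 4:i}
ways to finish when only these pieces remain (= sum over removing one remaining piece with nothing left below it):
  1 left: {2}→1  {3}→1  {4}→1
  2 left: {0,2}→1  {1,3}→1  {2,3}→2  {2,4}→2  {3,4}→2
  3 left: {0,2,3}→3  {0,2,4}→3  {1,2,3}→3  {1,3,4}→3  {2,3,4}→6
  placing 0:o first → 12 extensions
  placing 1:a first → 12 extensions
  placing 4:i first → 6 extensions
total linear extensions = 30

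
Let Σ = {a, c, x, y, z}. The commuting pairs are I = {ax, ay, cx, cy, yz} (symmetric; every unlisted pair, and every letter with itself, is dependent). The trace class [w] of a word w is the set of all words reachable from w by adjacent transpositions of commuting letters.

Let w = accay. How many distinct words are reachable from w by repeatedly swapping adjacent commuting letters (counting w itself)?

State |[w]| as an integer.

0(a) covers ∅
1(c) covers 0:a
2(c) covers 1:c
3(a) covers 2:c
4(y) covers ∅
floor of heap: 0:a, 4:y
completions by unplaced set U, small U first (add the entries for U minus each lowest piece of U):
  |U|=1: {3}:1  {4}:1
  |U|=2: {2,3}:1  {3,4}:2
  |U|=3: {1,2,3}:1  {2,3,4}:3
  start at 0(a): 4
  start at 4(y): 1
sum over floor = 5

5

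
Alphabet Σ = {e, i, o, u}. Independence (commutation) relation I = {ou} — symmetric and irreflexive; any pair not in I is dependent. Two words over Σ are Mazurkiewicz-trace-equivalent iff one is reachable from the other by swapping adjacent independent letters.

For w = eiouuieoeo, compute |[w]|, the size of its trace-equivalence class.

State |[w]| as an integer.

3

drop 0:e onto floor
drop 1:i onto {0:e}
drop 2:o onto {1:i}
drop 3:u onto {1:i}
drop 4:u onto {3:u}
drop 5:i onto {2:o, 4:u}
drop 6:e onto {5:i}
drop 7:o onto {6:e}
drop 8:e onto {7:o}
drop 9:o onto {8:e}
ground layer = {0:e}
drop-orders for the pieces not yet dropped (sum over which currently-grounded one goes next):
  1 to go: {9} 1
  2 to go: {8,9} 1
  3 to go: {7,8,9} 1
  4 to go: {6,7,8,9} 1
  5 to go: {5,6,7,8,9} 1
  6 to go: {2,5,6,7,8,9} 1  {4,5,6,7,8,9} 1
  7 to go: {2,4,5,6,7,8,9} 2  {3,4,5,6,7,8,9} 1
  8 to go: {2,3,4,5,6,7,8,9} 3
  if 0:e drops first: 3 orders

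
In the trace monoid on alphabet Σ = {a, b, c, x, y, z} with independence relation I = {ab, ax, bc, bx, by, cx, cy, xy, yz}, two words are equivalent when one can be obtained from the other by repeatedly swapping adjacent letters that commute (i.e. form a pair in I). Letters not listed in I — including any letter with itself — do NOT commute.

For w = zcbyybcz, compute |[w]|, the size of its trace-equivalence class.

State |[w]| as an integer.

168

#0=z has no predecessor
#1=c depends on [0:z]
#2=b depends on [0:z]
#3=y has no predecessor
#4=y depends on [3:y]
#5=b depends on [2:b]
#6=c depends on [1:c]
#7=z depends on [5:b, 6:c]
sources: [0:z, 3:y]
N(rest) = Σ N(rest − s) over sources s of rest; N(one piece) = 1:
  size 1 → [4]=1  [7]=1
  size 2 → [3,4]=1  [4,7]=2  [5,7]=1  [6,7]=1
  size 3 → [1,6,7]=1  [2,5,7]=1  [3,4,7]=3  [4,5,7]=3  [4,6,7]=3  [5,6,7]=2
  size 4 → [1,4,6,7]=4  [1,5,6,7]=3  [2,4,5,7]=4  [2,5,6,7]=3  [3,4,5,7]=6  [3,4,6,7]=6  [4,5,6,7]=8
  size 5 → [1,2,5,6,7]=6  [1,3,4,6,7]=10  [1,4,5,6,7]=15  [2,3,4,5,7]=10  [2,4,5,6,7]=15  [3,4,5,6,7]=20
  size 6 → [0,1,2,5,6,7]=6  [1,2,4,5,6,7]=36  [1,3,4,5,6,7]=45  [2,3,4,5,6,7]=45
  first=0(z) contributes 126
  first=3(y) contributes 42
|[w]| = 168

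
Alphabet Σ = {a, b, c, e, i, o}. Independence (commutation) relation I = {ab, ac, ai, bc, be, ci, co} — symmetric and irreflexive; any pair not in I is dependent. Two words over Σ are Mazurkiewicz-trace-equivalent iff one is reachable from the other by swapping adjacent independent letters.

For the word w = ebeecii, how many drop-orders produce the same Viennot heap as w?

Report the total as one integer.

13

drop 0:e onto floor
drop 1:b onto floor
drop 2:e onto {0:e}
drop 3:e onto {2:e}
drop 4:c onto {3:e}
drop 5:i onto {1:b, 3:e}
drop 6:i onto {5:i}
ground layer = {0:e, 1:b}
drop-orders for the pieces not yet dropped (sum over which currently-grounded one goes next):
  1 to go: {4} 1  {6} 1
  2 to go: {4,6} 2  {5,6} 1
  3 to go: {1,5,6} 1  {4,5,6} 3
  4 to go: {1,4,5,6} 4  {3,4,5,6} 3
  5 to go: {1,3,4,5,6} 7  {2,3,4,5,6} 3
  if 0:e drops first: 10 orders
  if 1:b drops first: 3 orders
heap linearizations: 13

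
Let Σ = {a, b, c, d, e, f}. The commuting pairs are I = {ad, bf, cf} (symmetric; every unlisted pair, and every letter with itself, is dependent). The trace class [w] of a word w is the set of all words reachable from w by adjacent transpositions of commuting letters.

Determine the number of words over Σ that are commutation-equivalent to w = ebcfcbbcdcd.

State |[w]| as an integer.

7

drop 0:e onto floor
drop 1:b onto {0:e}
drop 2:c onto {1:b}
drop 3:f onto {0:e}
drop 4:c onto {2:c}
drop 5:b onto {4:c}
drop 6:b onto {5:b}
drop 7:c onto {6:b}
drop 8:d onto {3:f, 7:c}
drop 9:c onto {8:d}
drop 10:d onto {9:c}
ground layer = {0:e}
drop-orders for the pieces not yet dropped (sum over which currently-grounded one goes next):
  1 to go: {10} 1
  2 to go: {9,10} 1
  3 to go: {8,9,10} 1
  4 to go: {3,8,9,10} 1  {7,8,9,10} 1
  5 to go: {3,7,8,9,10} 2  {6,7,8,9,10} 1
  6 to go: {3,6,7,8,9,10} 3  {5,6,7,8,9,10} 1
  7 to go: {3,5,6,7,8,9,10} 4  {4,5,6,7,8,9,10} 1
  8 to go: {2,4,5,6,7,8,9,10} 1  {3,4,5,6,7,8,9,10} 5
  9 to go: {1,2,4,5,6,7,8,9,10} 1  {2,3,4,5,6,7,8,9,10} 6
  if 0:e drops first: 7 orders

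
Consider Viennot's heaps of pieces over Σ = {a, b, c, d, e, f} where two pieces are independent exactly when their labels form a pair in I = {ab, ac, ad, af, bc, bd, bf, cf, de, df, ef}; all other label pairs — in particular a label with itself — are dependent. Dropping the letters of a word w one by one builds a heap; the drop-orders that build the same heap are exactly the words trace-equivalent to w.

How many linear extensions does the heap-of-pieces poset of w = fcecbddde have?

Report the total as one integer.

0(f) covers ∅
1(c) covers ∅
2(e) covers 1:c
3(c) covers 2:e
4(b) covers 2:e
5(d) covers 3:c
6(d) covers 5:d
7(d) covers 6:d
8(e) covers 3:c, 4:b
floor of heap: 0:f, 1:c
completions by unplaced set U, small U first (add the entries for U minus each lowest piece of U):
  |U|=1: {0}:1  {7}:1  {8}:1
  |U|=2: {0,7}:2  {0,8}:2  {4,8}:1  {6,7}:1  {7,8}:2
  |U|=3: {0,4,8}:3  {0,6,7}:3  {0,7,8}:6  {4,7,8}:3  {5,6,7}:1  {6,7,8}:3
  |U|=4: {0,4,7,8}:12  {0,5,6,7}:4  {0,6,7,8}:12  {4,6,7,8}:6  {5,6,7,8}:4
  |U|=5: {0,4,6,7,8}:30  {0,5,6,7,8}:20  {3,5,6,7,8}:4  {4,5,6,7,8}:10
  |U|=6: {0,3,5,6,7,8}:24  {0,4,5,6,7,8}:60  {3,4,5,6,7,8}:14
  |U|=7: {0,3,4,5,6,7,8}:98  {2,3,4,5,6,7,8}:14
  start at 0(f): 14
  start at 1(c): 112
sum over floor = 126

126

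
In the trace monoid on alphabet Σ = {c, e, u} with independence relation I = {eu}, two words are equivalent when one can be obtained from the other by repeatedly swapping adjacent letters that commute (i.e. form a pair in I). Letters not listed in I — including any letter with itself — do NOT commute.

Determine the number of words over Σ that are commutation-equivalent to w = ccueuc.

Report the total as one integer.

drop 0:c onto floor
drop 1:c onto {0:c}
drop 2:u onto {1:c}
drop 3:e onto {1:c}
drop 4:u onto {2:u}
drop 5:c onto {3:e, 4:u}
ground layer = {0:c}
drop-orders for the pieces not yet dropped (sum over which currently-grounded one goes next):
  1 to go: {5} 1
  2 to go: {3,5} 1  {4,5} 1
  3 to go: {2,4,5} 1  {3,4,5} 2
  4 to go: {2,3,4,5} 3
  if 0:c drops first: 3 orders

3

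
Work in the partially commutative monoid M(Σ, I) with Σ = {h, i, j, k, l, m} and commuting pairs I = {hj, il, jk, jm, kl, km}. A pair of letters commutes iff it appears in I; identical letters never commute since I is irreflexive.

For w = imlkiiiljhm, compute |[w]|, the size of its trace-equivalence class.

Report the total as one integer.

75

piece 0:i — minimal
piece 1:m rests on {0:i}
piece 2:l rests on {1:m}
piece 3:k rests on {0:i}
piece 4:i rests on {1:m, 3:k}
piece 5:i rests on {4:i}
piece 6:i rests on {5:i}
piece 7:l rests on {2:l}
piece 8:j rests on {6:i, 7:l}
piece 9:h rests on {6:i, 7:l}
piece 10:m rests on {9:h}
minimal pieces: {0:i}
ways to finish when only these pieces remain (= sum over removing one remaining piece with nothing left below it):
  1 left: {8}→1  {10}→1
  2 left: {8,10}→2  {9,10}→1
  3 left: {8,9,10}→3
  4 left: {6,8,9,10}→3  {7,8,9,10}→3
  5 left: {2,7,8,9,10}→3  {5,6,8,9,10}→3  {6,7,8,9,10}→6
  6 left: {2,6,7,8,9,10}→9  {4,5,6,8,9,10}→3  {5,6,7,8,9,10}→9
  7 left: {2,5,6,7,8,9,10}→18  {3,4,5,6,8,9,10}→3  {4,5,6,7,8,9,10}→12
  8 left: {2,4,5,6,7,8,9,10}→30  {3,4,5,6,7,8,9,10}→15
  9 left: {1,2,4,5,6,7,8,9,10}→30  {2,3,4,5,6,7,8,9,10}→45
  placing 0:i first → 75 extensions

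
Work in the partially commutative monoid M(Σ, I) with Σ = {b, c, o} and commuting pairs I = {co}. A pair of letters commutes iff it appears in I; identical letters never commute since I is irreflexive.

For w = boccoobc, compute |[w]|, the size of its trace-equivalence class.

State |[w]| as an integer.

drop 0:b onto floor
drop 1:o onto {0:b}
drop 2:c onto {0:b}
drop 3:c onto {2:c}
drop 4:o onto {1:o}
drop 5:o onto {4:o}
drop 6:b onto {3:c, 5:o}
drop 7:c onto {6:b}
ground layer = {0:b}
drop-orders for the pieces not yet dropped (sum over which currently-grounded one goes next):
  1 to go: {7} 1
  2 to go: {6,7} 1
  3 to go: {3,6,7} 1  {5,6,7} 1
  4 to go: {2,3,6,7} 1  {3,5,6,7} 2  {4,5,6,7} 1
  5 to go: {1,4,5,6,7} 1  {2,3,5,6,7} 3  {3,4,5,6,7} 3
  6 to go: {1,3,4,5,6,7} 4  {2,3,4,5,6,7} 6
  if 0:b drops first: 10 orders

10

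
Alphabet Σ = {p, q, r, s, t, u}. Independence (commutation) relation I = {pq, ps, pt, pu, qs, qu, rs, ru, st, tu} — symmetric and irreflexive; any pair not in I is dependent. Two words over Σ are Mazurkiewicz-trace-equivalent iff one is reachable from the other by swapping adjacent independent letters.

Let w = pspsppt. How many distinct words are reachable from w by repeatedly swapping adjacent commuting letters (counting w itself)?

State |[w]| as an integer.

0(p) covers ∅
1(s) covers ∅
2(p) covers 0:p
3(s) covers 1:s
4(p) covers 2:p
5(p) covers 4:p
6(t) covers ∅
floor of heap: 0:p, 1:s, 6:t
completions by unplaced set U, small U first (add the entries for U minus each lowest piece of U):
  |U|=1: {3}:1  {5}:1  {6}:1
  |U|=2: {1,3}:1  {3,5}:2  {3,6}:2  {4,5}:1  {5,6}:2
  |U|=3: {1,3,5}:3  {1,3,6}:3  {2,4,5}:1  {3,4,5}:3  {3,5,6}:6  {4,5,6}:3
  |U|=4: {0,2,4,5}:1  {1,3,4,5}:6  {1,3,5,6}:12  {2,3,4,5}:4  {2,4,5,6}:4  {3,4,5,6}:12
  |U|=5: {0,2,3,4,5}:5  {0,2,4,5,6}:5  {1,2,3,4,5}:10  {1,3,4,5,6}:30  {2,3,4,5,6}:20
  start at 0(p): 60
  start at 1(s): 30
  start at 6(t): 15
sum over floor = 105

105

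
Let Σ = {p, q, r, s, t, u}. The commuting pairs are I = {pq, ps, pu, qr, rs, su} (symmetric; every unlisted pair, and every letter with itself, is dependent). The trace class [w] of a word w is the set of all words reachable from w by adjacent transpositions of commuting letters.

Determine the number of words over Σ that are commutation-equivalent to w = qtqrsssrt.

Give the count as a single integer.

0(q) covers ∅
1(t) covers 0:q
2(q) covers 1:t
3(r) covers 1:t
4(s) covers 2:q
5(s) covers 4:s
6(s) covers 5:s
7(r) covers 3:r
8(t) covers 6:s, 7:r
floor of heap: 0:q
completions by unplaced set U, small U first (add the entries for U minus each lowest piece of U):
  |U|=1: {8}:1
  |U|=2: {6,8}:1  {7,8}:1
  |U|=3: {3,7,8}:1  {5,6,8}:1  {6,7,8}:2
  |U|=4: {3,6,7,8}:3  {4,5,6,8}:1  {5,6,7,8}:3
  |U|=5: {2,4,5,6,8}:1  {3,5,6,7,8}:6  {4,5,6,7,8}:4
  |U|=6: {2,4,5,6,7,8}:5  {3,4,5,6,7,8}:10
  |U|=7: {2,3,4,5,6,7,8}:15
  start at 0(q): 15

15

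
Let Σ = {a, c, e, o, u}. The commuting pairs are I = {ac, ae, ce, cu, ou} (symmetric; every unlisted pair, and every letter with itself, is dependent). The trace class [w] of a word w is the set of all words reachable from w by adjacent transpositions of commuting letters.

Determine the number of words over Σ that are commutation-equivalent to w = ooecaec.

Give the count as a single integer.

30

drop 0:o onto floor
drop 1:o onto {0:o}
drop 2:e onto {1:o}
drop 3:c onto {1:o}
drop 4:a onto {1:o}
drop 5:e onto {2:e}
drop 6:c onto {3:c}
ground layer = {0:o}
drop-orders for the pieces not yet dropped (sum over which currently-grounded one goes next):
  1 to go: {4} 1  {5} 1  {6} 1
  2 to go: {2,5} 1  {3,6} 1  {4,5} 2  {4,6} 2  {5,6} 2
  3 to go: {2,4,5} 3  {2,5,6} 3  {3,4,6} 3  {3,5,6} 3  {4,5,6} 6
  4 to go: {2,3,5,6} 6  {2,4,5,6} 12  {3,4,5,6} 12
  5 to go: {2,3,4,5,6} 30
  if 0:o drops first: 30 orders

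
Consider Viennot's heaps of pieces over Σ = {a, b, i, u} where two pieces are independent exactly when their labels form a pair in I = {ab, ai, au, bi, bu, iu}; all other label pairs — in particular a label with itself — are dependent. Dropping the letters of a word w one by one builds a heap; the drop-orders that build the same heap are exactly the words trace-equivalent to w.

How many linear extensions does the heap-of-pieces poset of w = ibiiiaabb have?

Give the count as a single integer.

drop 0:i onto floor
drop 1:b onto floor
drop 2:i onto {0:i}
drop 3:i onto {2:i}
drop 4:i onto {3:i}
drop 5:a onto floor
drop 6:a onto {5:a}
drop 7:b onto {1:b}
drop 8:b onto {7:b}
ground layer = {0:i, 1:b, 5:a}
drop-orders for the pieces not yet dropped (sum over which currently-grounded one goes next):
  1 to go: {4} 1  {6} 1  {8} 1
  2 to go: {3,4} 1  {4,6} 2  {4,8} 2  {5,6} 1  {6,8} 2  {7,8} 1
  3 to go: {1,7,8} 1  {2,3,4} 1  {3,4,6} 3  {3,4,8} 3  {4,5,6} 3  {4,6,8} 6  {4,7,8} 3  {5,6,8} 3  {6,7,8} 3
  4 to go: {0,2,3,4} 1  {1,4,7,8} 4  {1,6,7,8} 4  {2,3,4,6} 4  {2,3,4,8} 4  {3,4,5,6} 6  {3,4,6,8} 12  {3,4,7,8} 6  {4,5,6,8} 12  {4,6,7,8} 12  {5,6,7,8} 6
  5 to go: {0,2,3,4,6} 5  {0,2,3,4,8} 5  {1,3,4,7,8} 10  {1,4,6,7,8} 20  {1,5,6,7,8} 10  {2,3,4,5,6} 10  {2,3,4,6,8} 20  {2,3,4,7,8} 10  {3,4,5,6,8} 30  {3,4,6,7,8} 30  {4,5,6,7,8} 30
  6 to go: {0,2,3,4,5,6} 15  {0,2,3,4,6,8} 30  {0,2,3,4,7,8} 15  {1,2,3,4,7,8} 20  {1,3,4,6,7,8} 60  {1,4,5,6,7,8} 60  {2,3,4,5,6,8} 60  {2,3,4,6,7,8} 60  {3,4,5,6,7,8} 90
  7 to go: {0,1,2,3,4,7,8} 35  {0,2,3,4,5,6,8} 105  {0,2,3,4,6,7,8} 105  {1,2,3,4,6,7,8} 140  {1,3,4,5,6,7,8} 210  {2,3,4,5,6,7,8} 210
  if 0:i drops first: 560 orders
  if 1:b drops first: 420 orders
  if 5:a drops first: 280 orders
heap linearizations: 1260

1260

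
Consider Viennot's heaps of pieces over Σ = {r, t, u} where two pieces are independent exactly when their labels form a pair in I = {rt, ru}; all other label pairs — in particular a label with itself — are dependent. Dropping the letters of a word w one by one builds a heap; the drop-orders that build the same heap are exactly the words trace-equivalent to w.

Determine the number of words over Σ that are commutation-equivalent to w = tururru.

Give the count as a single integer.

35

piece 0:t — minimal
piece 1:u rests on {0:t}
piece 2:r — minimal
piece 3:u rests on {1:u}
piece 4:r rests on {2:r}
piece 5:r rests on {4:r}
piece 6:u rests on {3:u}
minimal pieces: {0:t, 2:r}
ways to finish when only these pieces remain (= sum over removing one remaining piece with nothing left below it):
  1 left: {5}→1  {6}→1
  2 left: {3,6}→1  {4,5}→1  {5,6}→2
  3 left: {1,3,6}→1  {2,4,5}→1  {3,5,6}→3  {4,5,6}→3
  4 left: {0,1,3,6}→1  {1,3,5,6}→4  {2,4,5,6}→4  {3,4,5,6}→6
  5 left: {0,1,3,5,6}→5  {1,3,4,5,6}→10  {2,3,4,5,6}→10
  placing 0:t first → 20 extensions
  placing 2:r first → 15 extensions
total linear extensions = 35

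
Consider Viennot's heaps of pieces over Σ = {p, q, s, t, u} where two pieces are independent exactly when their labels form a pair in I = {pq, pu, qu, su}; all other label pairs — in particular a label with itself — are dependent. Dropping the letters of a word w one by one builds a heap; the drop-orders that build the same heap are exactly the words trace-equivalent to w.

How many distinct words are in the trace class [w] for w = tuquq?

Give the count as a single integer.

6

piece 0:t — minimal
piece 1:u rests on {0:t}
piece 2:q rests on {0:t}
piece 3:u rests on {1:u}
piece 4:q rests on {2:q}
minimal pieces: {0:t}
ways to finish when only these pieces remain (= sum over removing one remaining piece with nothing left below it):
  1 left: {3}→1  {4}→1
  2 left: {1,3}→1  {2,4}→1  {3,4}→2
  3 left: {1,3,4}→3  {2,3,4}→3
  placing 0:t first → 6 extensions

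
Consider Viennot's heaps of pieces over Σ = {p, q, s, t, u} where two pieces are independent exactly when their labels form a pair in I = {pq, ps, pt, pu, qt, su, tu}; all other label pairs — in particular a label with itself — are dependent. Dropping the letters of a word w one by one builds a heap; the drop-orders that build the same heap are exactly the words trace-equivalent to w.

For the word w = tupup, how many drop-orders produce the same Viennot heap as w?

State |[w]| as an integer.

#0=t has no predecessor
#1=u has no predecessor
#2=p has no predecessor
#3=u depends on [1:u]
#4=p depends on [2:p]
sources: [0:t, 1:u, 2:p]
N(rest) = Σ N(rest − s) over sources s of rest; N(one piece) = 1:
  size 1 → [0]=1  [3]=1  [4]=1
  size 2 → [0,3]=2  [0,4]=2  [1,3]=1  [2,4]=1  [3,4]=2
  size 3 → [0,1,3]=3  [0,2,4]=3  [0,3,4]=6  [1,3,4]=3  [2,3,4]=3
  first=0(t) contributes 6
  first=1(u) contributes 12
  first=2(p) contributes 12
|[w]| = 30

30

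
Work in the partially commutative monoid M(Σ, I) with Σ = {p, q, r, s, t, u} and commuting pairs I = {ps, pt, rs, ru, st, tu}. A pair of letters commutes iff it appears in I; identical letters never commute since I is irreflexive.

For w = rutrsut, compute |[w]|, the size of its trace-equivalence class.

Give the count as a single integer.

35

#0=r has no predecessor
#1=u has no predecessor
#2=t depends on [0:r]
#3=r depends on [2:t]
#4=s depends on [1:u]
#5=u depends on [4:s]
#6=t depends on [3:r]
sources: [0:r, 1:u]
N(rest) = Σ N(rest − s) over sources s of rest; N(one piece) = 1:
  size 1 → [5]=1  [6]=1
  size 2 → [3,6]=1  [4,5]=1  [5,6]=2
  size 3 → [1,4,5]=1  [2,3,6]=1  [3,5,6]=3  [4,5,6]=3
  size 4 → [0,2,3,6]=1  [1,4,5,6]=4  [2,3,5,6]=4  [3,4,5,6]=6
  size 5 → [0,2,3,5,6]=5  [1,3,4,5,6]=10  [2,3,4,5,6]=10
  first=0(r) contributes 20
  first=1(u) contributes 15
|[w]| = 35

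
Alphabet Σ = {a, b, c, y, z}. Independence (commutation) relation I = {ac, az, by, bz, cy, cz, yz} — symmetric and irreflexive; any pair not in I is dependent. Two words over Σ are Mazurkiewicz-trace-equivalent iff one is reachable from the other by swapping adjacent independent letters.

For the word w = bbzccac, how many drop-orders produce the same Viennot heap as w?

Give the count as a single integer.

28

drop 0:b onto floor
drop 1:b onto {0:b}
drop 2:z onto floor
drop 3:c onto {1:b}
drop 4:c onto {3:c}
drop 5:a onto {1:b}
drop 6:c onto {4:c}
ground layer = {0:b, 2:z}
drop-orders for the pieces not yet dropped (sum over which currently-grounded one goes next):
  1 to go: {2} 1  {5} 1  {6} 1
  2 to go: {2,5} 2  {2,6} 2  {4,6} 1  {5,6} 2
  3 to go: {2,4,6} 3  {2,5,6} 6  {3,4,6} 1  {4,5,6} 3
  4 to go: {2,3,4,6} 4  {2,4,5,6} 12  {3,4,5,6} 4
  5 to go: {1,3,4,5,6} 4  {2,3,4,5,6} 20
  if 0:b drops first: 24 orders
  if 2:z drops first: 4 orders
heap linearizations: 28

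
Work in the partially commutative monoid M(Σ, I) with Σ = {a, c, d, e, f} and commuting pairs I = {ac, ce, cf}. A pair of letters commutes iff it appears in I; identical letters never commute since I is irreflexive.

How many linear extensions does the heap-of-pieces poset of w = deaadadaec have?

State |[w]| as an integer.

3

0(d) covers ∅
1(e) covers 0:d
2(a) covers 1:e
3(a) covers 2:a
4(d) covers 3:a
5(a) covers 4:d
6(d) covers 5:a
7(a) covers 6:d
8(e) covers 7:a
9(c) covers 6:d
floor of heap: 0:d
completions by unplaced set U, small U first (add the entries for U minus each lowest piece of U):
  |U|=1: {8}:1  {9}:1
  |U|=2: {7,8}:1  {8,9}:2
  |U|=3: {7,8,9}:3
  |U|=4: {6,7,8,9}:3
  |U|=5: {5,6,7,8,9}:3
  |U|=6: {4,5,6,7,8,9}:3
  |U|=7: {3,4,5,6,7,8,9}:3
  |U|=8: {2,3,4,5,6,7,8,9}:3
  start at 0(d): 3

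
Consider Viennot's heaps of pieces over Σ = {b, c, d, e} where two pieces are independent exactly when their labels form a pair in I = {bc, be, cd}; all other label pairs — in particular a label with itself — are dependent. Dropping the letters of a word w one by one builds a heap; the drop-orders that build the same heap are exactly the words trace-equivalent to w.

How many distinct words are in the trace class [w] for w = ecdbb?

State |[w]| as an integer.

4

piece 0:e — minimal
piece 1:c rests on {0:e}
piece 2:d rests on {0:e}
piece 3:b rests on {2:d}
piece 4:b rests on {3:b}
minimal pieces: {0:e}
ways to finish when only these pieces remain (= sum over removing one remaining piece with nothing left below it):
  1 left: {1}→1  {4}→1
  2 left: {1,4}→2  {3,4}→1
  3 left: {1,3,4}→3  {2,3,4}→1
  placing 0:e first → 4 extensions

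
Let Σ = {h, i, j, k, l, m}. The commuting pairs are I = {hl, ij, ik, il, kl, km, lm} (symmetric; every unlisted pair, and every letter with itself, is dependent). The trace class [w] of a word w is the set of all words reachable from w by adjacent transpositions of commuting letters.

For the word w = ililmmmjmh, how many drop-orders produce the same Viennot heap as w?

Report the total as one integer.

21

#0=i has no predecessor
#1=l has no predecessor
#2=i depends on [0:i]
#3=l depends on [1:l]
#4=m depends on [2:i]
#5=m depends on [4:m]
#6=m depends on [5:m]
#7=j depends on [3:l, 6:m]
#8=m depends on [7:j]
#9=h depends on [8:m]
sources: [0:i, 1:l]
N(rest) = Σ N(rest − s) over sources s of rest; N(one piece) = 1:
  size 1 → [9]=1
  size 2 → [8,9]=1
  size 3 → [7,8,9]=1
  size 4 → [3,7,8,9]=1  [6,7,8,9]=1
  size 5 → [1,3,7,8,9]=1  [3,6,7,8,9]=2  [5,6,7,8,9]=1
  size 6 → [1,3,6,7,8,9]=3  [3,5,6,7,8,9]=3  [4,5,6,7,8,9]=1
  size 7 → [1,3,5,6,7,8,9]=6  [2,4,5,6,7,8,9]=1  [3,4,5,6,7,8,9]=4
  size 8 → [0,2,4,5,6,7,8,9]=1  [1,3,4,5,6,7,8,9]=10  [2,3,4,5,6,7,8,9]=5
  first=0(i) contributes 15
  first=1(l) contributes 6
|[w]| = 21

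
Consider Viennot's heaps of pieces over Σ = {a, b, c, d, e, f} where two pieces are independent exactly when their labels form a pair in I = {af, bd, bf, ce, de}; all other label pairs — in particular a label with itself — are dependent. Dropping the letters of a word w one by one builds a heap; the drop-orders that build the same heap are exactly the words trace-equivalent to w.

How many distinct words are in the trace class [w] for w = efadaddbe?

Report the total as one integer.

#0=e has no predecessor
#1=f depends on [0:e]
#2=a depends on [0:e]
#3=d depends on [1:f, 2:a]
#4=a depends on [3:d]
#5=d depends on [4:a]
#6=d depends on [5:d]
#7=b depends on [4:a]
#8=e depends on [7:b]
sources: [0:e]
N(rest) = Σ N(rest − s) over sources s of rest; N(one piece) = 1:
  size 1 → [6]=1  [8]=1
  size 2 → [5,6]=1  [6,8]=2  [7,8]=1
  size 3 → [5,6,8]=3  [6,7,8]=3
  size 4 → [5,6,7,8]=6
  size 5 → [4,5,6,7,8]=6
  size 6 → [3,4,5,6,7,8]=6
  size 7 → [1,3,4,5,6,7,8]=6  [2,3,4,5,6,7,8]=6
  first=0(e) contributes 12

12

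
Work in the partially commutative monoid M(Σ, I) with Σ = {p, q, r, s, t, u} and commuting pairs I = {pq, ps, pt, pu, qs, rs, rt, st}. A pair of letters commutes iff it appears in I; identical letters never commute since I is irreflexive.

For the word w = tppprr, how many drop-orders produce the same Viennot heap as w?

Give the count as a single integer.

0(t) covers ∅
1(p) covers ∅
2(p) covers 1:p
3(p) covers 2:p
4(r) covers 3:p
5(r) covers 4:r
floor of heap: 0:t, 1:p
completions by unplaced set U, small U first (add the entries for U minus each lowest piece of U):
  |U|=1: {0}:1  {5}:1
  |U|=2: {0,5}:2  {4,5}:1
  |U|=3: {0,4,5}:3  {3,4,5}:1
  |U|=4: {0,3,4,5}:4  {2,3,4,5}:1
  start at 0(t): 1
  start at 1(p): 5
sum over floor = 6

6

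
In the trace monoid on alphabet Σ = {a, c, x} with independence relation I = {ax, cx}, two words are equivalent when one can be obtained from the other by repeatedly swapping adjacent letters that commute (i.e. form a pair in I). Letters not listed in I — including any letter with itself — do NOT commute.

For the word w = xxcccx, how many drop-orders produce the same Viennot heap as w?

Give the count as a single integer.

piece 0:x — minimal
piece 1:x rests on {0:x}
piece 2:c — minimal
piece 3:c rests on {2:c}
piece 4:c rests on {3:c}
piece 5:x rests on {1:x}
minimal pieces: {0:x, 2:c}
ways to finish when only these pieces remain (= sum over removing one remaining piece with nothing left below it):
  1 left: {4}→1  {5}→1
  2 left: {1,5}→1  {3,4}→1  {4,5}→2
  3 left: {0,1,5}→1  {1,4,5}→3  {2,3,4}→1  {3,4,5}→3
  4 left: {0,1,4,5}→4  {1,3,4,5}→6  {2,3,4,5}→4
  placing 0:x first → 10 extensions
  placing 2:c first → 10 extensions
total linear extensions = 20

20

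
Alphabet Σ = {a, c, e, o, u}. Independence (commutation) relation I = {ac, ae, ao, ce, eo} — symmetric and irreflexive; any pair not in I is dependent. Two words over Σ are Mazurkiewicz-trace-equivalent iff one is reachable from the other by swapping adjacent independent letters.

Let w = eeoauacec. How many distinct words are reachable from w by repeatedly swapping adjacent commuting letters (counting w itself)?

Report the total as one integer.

144

#0=e has no predecessor
#1=e depends on [0:e]
#2=o has no predecessor
#3=a has no predecessor
#4=u depends on [1:e, 2:o, 3:a]
#5=a depends on [4:u]
#6=c depends on [4:u]
#7=e depends on [4:u]
#8=c depends on [6:c]
sources: [0:e, 2:o, 3:a]
N(rest) = Σ N(rest − s) over sources s of rest; N(one piece) = 1:
  size 1 → [5]=1  [7]=1  [8]=1
  size 2 → [5,7]=2  [5,8]=2  [6,8]=1  [7,8]=2
  size 3 → [5,6,8]=3  [5,7,8]=6  [6,7,8]=3
  size 4 → [5,6,7,8]=12
  size 5 → [4,5,6,7,8]=12
  size 6 → [1,4,5,6,7,8]=12  [2,4,5,6,7,8]=12  [3,4,5,6,7,8]=12
  size 7 → [0,1,4,5,6,7,8]=12  [1,2,4,5,6,7,8]=24  [1,3,4,5,6,7,8]=24  [2,3,4,5,6,7,8]=24
  first=0(e) contributes 72
  first=2(o) contributes 36
  first=3(a) contributes 36
|[w]| = 144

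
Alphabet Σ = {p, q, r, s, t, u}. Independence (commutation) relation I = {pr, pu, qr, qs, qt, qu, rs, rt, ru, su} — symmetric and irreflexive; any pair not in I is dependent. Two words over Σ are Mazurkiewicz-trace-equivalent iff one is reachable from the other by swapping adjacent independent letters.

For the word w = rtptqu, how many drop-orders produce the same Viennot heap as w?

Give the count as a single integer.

#0=r has no predecessor
#1=t has no predecessor
#2=p depends on [1:t]
#3=t depends on [2:p]
#4=q depends on [2:p]
#5=u depends on [3:t]
sources: [0:r, 1:t]
N(rest) = Σ N(rest − s) over sources s of rest; N(one piece) = 1:
  size 1 → [0]=1  [4]=1  [5]=1
  size 2 → [0,4]=2  [0,5]=2  [3,5]=1  [4,5]=2
  size 3 → [0,3,5]=3  [0,4,5]=6  [3,4,5]=3
  size 4 → [0,3,4,5]=12  [2,3,4,5]=3
  first=0(r) contributes 3
  first=1(t) contributes 15
|[w]| = 18

18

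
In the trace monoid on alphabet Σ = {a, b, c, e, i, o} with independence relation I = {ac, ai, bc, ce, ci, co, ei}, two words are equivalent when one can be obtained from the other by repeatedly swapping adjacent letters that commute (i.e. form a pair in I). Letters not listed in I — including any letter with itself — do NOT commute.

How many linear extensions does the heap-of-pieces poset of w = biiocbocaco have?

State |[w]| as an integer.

0(b) covers ∅
1(i) covers 0:b
2(i) covers 1:i
3(o) covers 2:i
4(c) covers ∅
5(b) covers 3:o
6(o) covers 5:b
7(c) covers 4:c
8(a) covers 6:o
9(c) covers 7:c
10(o) covers 8:a
floor of heap: 0:b, 4:c
completions by unplaced set U, small U first (add the entries for U minus each lowest piece of U):
  |U|=1: {9}:1  {10}:1
  |U|=2: {7,9}:1  {8,10}:1  {9,10}:2
  |U|=3: {4,7,9}:1  {6,8,10}:1  {7,9,10}:3  {8,9,10}:3
  |U|=4: {4,7,9,10}:4  {5,6,8,10}:1  {6,8,9,10}:4  {7,8,9,10}:6
  |U|=5: {3,5,6,8,10}:1  {4,7,8,9,10}:10  {5,6,8,9,10}:5  {6,7,8,9,10}:10
  |U|=6: {2,3,5,6,8,10}:1  {3,5,6,8,9,10}:6  {4,6,7,8,9,10}:20  {5,6,7,8,9,10}:15
  |U|=7: {1,2,3,5,6,8,10}:1  {2,3,5,6,8,9,10}:7  {3,5,6,7,8,9,10}:21  {4,5,6,7,8,9,10}:35
  |U|=8: {0,1,2,3,5,6,8,10}:1  {1,2,3,5,6,8,9,10}:8  {2,3,5,6,7,8,9,10}:28  {3,4,5,6,7,8,9,10}:56
  |U|=9: {0,1,2,3,5,6,8,9,10}:9  {1,2,3,5,6,7,8,9,10}:36  {2,3,4,5,6,7,8,9,10}:84
  start at 0(b): 120
  start at 4(c): 45
sum over floor = 165

165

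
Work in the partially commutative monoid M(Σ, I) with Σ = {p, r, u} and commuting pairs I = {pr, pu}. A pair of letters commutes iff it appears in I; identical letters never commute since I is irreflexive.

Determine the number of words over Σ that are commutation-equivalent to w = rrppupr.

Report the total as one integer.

35

#0=r has no predecessor
#1=r depends on [0:r]
#2=p has no predecessor
#3=p depends on [2:p]
#4=u depends on [1:r]
#5=p depends on [3:p]
#6=r depends on [4:u]
sources: [0:r, 2:p]
N(rest) = Σ N(rest − s) over sources s of rest; N(one piece) = 1:
  size 1 → [5]=1  [6]=1
  size 2 → [3,5]=1  [4,6]=1  [5,6]=2
  size 3 → [1,4,6]=1  [2,3,5]=1  [3,5,6]=3  [4,5,6]=3
  size 4 → [0,1,4,6]=1  [1,4,5,6]=4  [2,3,5,6]=4  [3,4,5,6]=6
  size 5 → [0,1,4,5,6]=5  [1,3,4,5,6]=10  [2,3,4,5,6]=10
  first=0(r) contributes 20
  first=2(p) contributes 15
|[w]| = 35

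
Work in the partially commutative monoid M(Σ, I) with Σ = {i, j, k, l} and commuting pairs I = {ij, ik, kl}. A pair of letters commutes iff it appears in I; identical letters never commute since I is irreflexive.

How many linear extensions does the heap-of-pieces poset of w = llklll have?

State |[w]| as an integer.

piece 0:l — minimal
piece 1:l rests on {0:l}
piece 2:k — minimal
piece 3:l rests on {1:l}
piece 4:l rests on {3:l}
piece 5:l rests on {4:l}
minimal pieces: {0:l, 2:k}
ways to finish when only these pieces remain (= sum over removing one remaining piece with nothing left below it):
  1 left: {2}→1  {5}→1
  2 left: {2,5}→2  {4,5}→1
  3 left: {2,4,5}→3  {3,4,5}→1
  4 left: {1,3,4,5}→1  {2,3,4,5}→4
  placing 0:l first → 5 extensions
  placing 2:k first → 1 extensions
total linear extensions = 6

6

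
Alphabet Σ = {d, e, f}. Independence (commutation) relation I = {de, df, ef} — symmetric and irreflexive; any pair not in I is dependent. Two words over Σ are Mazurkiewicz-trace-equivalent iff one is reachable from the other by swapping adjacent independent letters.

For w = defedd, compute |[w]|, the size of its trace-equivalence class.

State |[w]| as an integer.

60

piece 0:d — minimal
piece 1:e — minimal
piece 2:f — minimal
piece 3:e rests on {1:e}
piece 4:d rests on {0:d}
piece 5:d rests on {4:d}
minimal pieces: {0:d, 1:e, 2:f}
ways to finish when only these pieces remain (= sum over removing one remaining piece with nothing left below it):
  1 left: {2}→1  {3}→1  {5}→1
  2 left: {1,3}→1  {2,3}→2  {2,5}→2  {3,5}→2  {4,5}→1
  3 left: {0,4,5}→1  {1,2,3}→3  {1,3,5}→3  {2,3,5}→6  {2,4,5}→3  {3,4,5}→3
  4 left: {0,2,4,5}→4  {0,3,4,5}→4  {1,2,3,5}→12  {1,3,4,5}→6  {2,3,4,5}→12
  placing 0:d first → 30 extensions
  placing 1:e first → 20 extensions
  placing 2:f first → 10 extensions
total linear extensions = 60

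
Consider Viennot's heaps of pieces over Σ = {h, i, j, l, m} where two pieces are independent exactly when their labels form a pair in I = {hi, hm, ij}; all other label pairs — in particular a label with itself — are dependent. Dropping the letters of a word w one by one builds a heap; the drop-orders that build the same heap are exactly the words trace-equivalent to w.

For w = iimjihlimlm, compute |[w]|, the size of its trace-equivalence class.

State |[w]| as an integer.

3

0(i) covers ∅
1(i) covers 0:i
2(m) covers 1:i
3(j) covers 2:m
4(i) covers 2:m
5(h) covers 3:j
6(l) covers 4:i, 5:h
7(i) covers 6:l
8(m) covers 7:i
9(l) covers 8:m
10(m) covers 9:l
floor of heap: 0:i
completions by unplaced set U, small U first (add the entries for U minus each lowest piece of U):
  |U|=1: {10}:1
  |U|=2: {9,10}:1
  |U|=3: {8,9,10}:1
  |U|=4: {7,8,9,10}:1
  |U|=5: {6,7,8,9,10}:1
  |U|=6: {4,6,7,8,9,10}:1  {5,6,7,8,9,10}:1
  |U|=7: {3,5,6,7,8,9,10}:1  {4,5,6,7,8,9,10}:2
  |U|=8: {3,4,5,6,7,8,9,10}:3
  |U|=9: {2,3,4,5,6,7,8,9,10}:3
  start at 0(i): 3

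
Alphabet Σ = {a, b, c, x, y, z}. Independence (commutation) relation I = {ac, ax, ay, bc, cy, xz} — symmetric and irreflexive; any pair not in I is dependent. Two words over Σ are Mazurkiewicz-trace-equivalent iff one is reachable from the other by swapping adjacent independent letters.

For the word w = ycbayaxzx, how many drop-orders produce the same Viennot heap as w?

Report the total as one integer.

drop 0:y onto floor
drop 1:c onto floor
drop 2:b onto {0:y}
drop 3:a onto {2:b}
drop 4:y onto {2:b}
drop 5:a onto {3:a}
drop 6:x onto {1:c, 4:y}
drop 7:z onto {1:c, 4:y, 5:a}
drop 8:x onto {6:x}
ground layer = {0:y, 1:c}
drop-orders for the pieces not yet dropped (sum over which currently-grounded one goes next):
  1 to go: {7} 1  {8} 1
  2 to go: {5,7} 1  {6,8} 1  {7,8} 2
  3 to go: {3,5,7} 1  {5,7,8} 3  {6,7,8} 3
  4 to go: {1,6,7,8} 3  {3,5,7,8} 4  {4,6,7,8} 3  {5,6,7,8} 6
  5 to go: {1,4,6,7,8} 6  {1,5,6,7,8} 9  {3,5,6,7,8} 10  {4,5,6,7,8} 9
  6 to go: {1,3,5,6,7,8} 19  {1,4,5,6,7,8} 24  {3,4,5,6,7,8} 19
  7 to go: {1,3,4,5,6,7,8} 62  {2,3,4,5,6,7,8} 19
  if 0:y drops first: 81 orders
  if 1:c drops first: 19 orders
heap linearizations: 100

100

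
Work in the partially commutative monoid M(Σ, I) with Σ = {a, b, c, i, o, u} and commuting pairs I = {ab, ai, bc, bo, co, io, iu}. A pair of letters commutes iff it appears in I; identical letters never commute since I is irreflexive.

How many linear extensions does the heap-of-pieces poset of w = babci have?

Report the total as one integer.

piece 0:b — minimal
piece 1:a — minimal
piece 2:b rests on {0:b}
piece 3:c rests on {1:a}
piece 4:i rests on {2:b, 3:c}
minimal pieces: {0:b, 1:a}
ways to finish when only these pieces remain (= sum over removing one remaining piece with nothing left below it):
  1 left: {4}→1
  2 left: {2,4}→1  {3,4}→1
  3 left: {0,2,4}→1  {1,3,4}→1  {2,3,4}→2
  placing 0:b first → 3 extensions
  placing 1:a first → 3 extensions
total linear extensions = 6

6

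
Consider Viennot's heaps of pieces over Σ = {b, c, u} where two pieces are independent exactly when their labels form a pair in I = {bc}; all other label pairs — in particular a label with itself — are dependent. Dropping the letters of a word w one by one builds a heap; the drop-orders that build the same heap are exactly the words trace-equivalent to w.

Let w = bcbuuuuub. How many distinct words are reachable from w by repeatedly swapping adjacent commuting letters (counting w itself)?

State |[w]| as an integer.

0(b) covers ∅
1(c) covers ∅
2(b) covers 0:b
3(u) covers 1:c, 2:b
4(u) covers 3:u
5(u) covers 4:u
6(u) covers 5:u
7(u) covers 6:u
8(b) covers 7:u
floor of heap: 0:b, 1:c
completions by unplaced set U, small U first (add the entries for U minus each lowest piece of U):
  |U|=1: {8}:1
  |U|=2: {7,8}:1
  |U|=3: {6,7,8}:1
  |U|=4: {5,6,7,8}:1
  |U|=5: {4,5,6,7,8}:1
  |U|=6: {3,4,5,6,7,8}:1
  |U|=7: {1,3,4,5,6,7,8}:1  {2,3,4,5,6,7,8}:1
  start at 0(b): 2
  start at 1(c): 1
sum over floor = 3

3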